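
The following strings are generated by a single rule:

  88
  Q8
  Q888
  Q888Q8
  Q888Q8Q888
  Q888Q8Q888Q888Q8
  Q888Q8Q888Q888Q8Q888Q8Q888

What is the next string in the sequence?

From term 3 onward, concatenate the last term with the second-to-last: Q8·88 = Q888, Q888·Q8 = Q888Q8, …
Continuing: Q888Q8Q888Q888Q8Q888Q8Q888 · Q888Q8Q888Q888Q8 gives term 8.

Q888Q8Q888Q888Q8Q888Q8Q888Q888Q8Q888Q888Q8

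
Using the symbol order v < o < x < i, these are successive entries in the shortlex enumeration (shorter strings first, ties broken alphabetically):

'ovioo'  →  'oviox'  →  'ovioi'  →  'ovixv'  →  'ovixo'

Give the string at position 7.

ovixi

Stepping forward 2 times from ovixo: ovixo → ovixx, then the target.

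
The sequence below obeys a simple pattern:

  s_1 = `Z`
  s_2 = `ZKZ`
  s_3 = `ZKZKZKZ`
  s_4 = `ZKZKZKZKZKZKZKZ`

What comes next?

Each string is two copies of the previous one joined by 'K'.
One more doubling of ZKZKZKZKZKZKZKZ gives the answer.

ZKZKZKZKZKZKZKZKZKZKZKZKZKZKZKZ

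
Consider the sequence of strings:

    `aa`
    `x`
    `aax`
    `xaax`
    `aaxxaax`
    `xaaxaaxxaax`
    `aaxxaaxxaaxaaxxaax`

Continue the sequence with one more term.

xaaxaaxxaaxaaxxaaxxaaxaaxxaax

This is a Fibonacci-style word recurrence s(k) = s(k−2)·s(k−1): e.g. aa·x = aax.
Continuing: xaaxaaxxaax · aaxxaaxxaaxaaxxaax gives term 8.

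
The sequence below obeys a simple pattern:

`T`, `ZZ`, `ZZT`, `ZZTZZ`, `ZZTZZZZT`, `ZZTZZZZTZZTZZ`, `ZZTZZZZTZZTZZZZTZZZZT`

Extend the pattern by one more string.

This is a Fibonacci-style word recurrence s(k) = s(k−1)·s(k−2): e.g. ZZ·T = ZZT.
So term 8 is ZZTZZZZTZZTZZZZTZZZZT·ZZTZZZZTZZTZZ.

ZZTZZZZTZZTZZZZTZZZZTZZTZZZZTZZTZZ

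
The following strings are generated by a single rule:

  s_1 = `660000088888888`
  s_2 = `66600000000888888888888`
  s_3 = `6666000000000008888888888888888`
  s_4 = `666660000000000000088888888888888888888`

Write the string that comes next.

66666600000000000000000888888888888888888888888

Reading off run lengths: 6 runs 2, 3, 4, 5; 0 runs 5, 8, 11, 14; 8 runs 8, 12, 16, 20 — each is linear in n, where the shown terms are n = 2, 3, 4, 5.
At n = 6 the blocks have lengths 6, 17, 24.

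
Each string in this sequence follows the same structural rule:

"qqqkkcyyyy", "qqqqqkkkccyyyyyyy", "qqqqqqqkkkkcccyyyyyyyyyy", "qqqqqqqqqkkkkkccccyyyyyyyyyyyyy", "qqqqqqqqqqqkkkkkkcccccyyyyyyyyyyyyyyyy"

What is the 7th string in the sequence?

qqqqqqqqqqqqqqqkkkkkkkkcccccccyyyyyyyyyyyyyyyyyyyyyy

Term n consists of 2n+1 q's, followed by n+1 k's, followed by n c's, followed by 3n+1 y's (n = 1, 2, …).
For term 7, n = 7, so the run lengths are 15, 8, 7, 22.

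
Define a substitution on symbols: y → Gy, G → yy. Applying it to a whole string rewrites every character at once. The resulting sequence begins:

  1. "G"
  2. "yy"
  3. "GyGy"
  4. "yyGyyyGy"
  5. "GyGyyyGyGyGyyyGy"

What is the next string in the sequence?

Rewriting the 16 symbols of GyGyyyGyGyGyyyGy one by one yields yy Gy yy Gy Gy Gy yy Gy yy Gy yy Gy Gy Gy yy Gy; concatenated:

yyGyyyGyGyGyyyGyyyGyyyGyGyGyyyGy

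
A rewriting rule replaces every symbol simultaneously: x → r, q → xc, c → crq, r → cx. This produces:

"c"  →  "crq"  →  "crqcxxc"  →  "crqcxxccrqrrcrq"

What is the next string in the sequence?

crqcxxccrqrrcrqcrqcxxccxcxcrqcxxc

φ(crqcxxccrqrrcrq) expands symbol-by-symbol to crq cx xc crq r r crq crq cx xc cx cx crq cx xc; joining the 15 pieces gives the next term.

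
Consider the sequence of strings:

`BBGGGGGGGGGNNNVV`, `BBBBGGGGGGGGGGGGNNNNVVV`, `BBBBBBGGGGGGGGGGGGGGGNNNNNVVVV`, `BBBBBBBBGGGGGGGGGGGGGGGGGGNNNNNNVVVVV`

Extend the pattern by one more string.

BBBBBBBBBBGGGGGGGGGGGGGGGGGGGGGNNNNNNNVVVVVV

Reading off run lengths: B runs 2, 4, 6, 8; G runs 9, 12, 15, 18; N runs 3, 4, 5, 6; V runs 2, 3, 4, 5 — each is linear in n, where the shown terms are n = 2, 3, 4, 5.
For the next term, n = 6, so the run lengths are 10, 21, 7, 6.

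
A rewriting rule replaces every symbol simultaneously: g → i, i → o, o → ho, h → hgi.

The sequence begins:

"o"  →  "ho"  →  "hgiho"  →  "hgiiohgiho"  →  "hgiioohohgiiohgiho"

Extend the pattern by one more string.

Rewriting the 18 symbols of hgiioohohgiiohgiho one by one yields hgi i o o ho ho hgi ho hgi i o o ho hgi i o hgi ho; concatenated:

hgiioohohohgihohgiioohohgiiohgiho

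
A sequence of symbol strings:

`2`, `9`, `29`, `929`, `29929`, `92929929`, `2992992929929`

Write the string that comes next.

929299292992992929929

This is a Fibonacci-style word recurrence s(k) = s(k−2)·s(k−1): e.g. 2·9 = 29.
The next term joins 92929929 and 2992992929929.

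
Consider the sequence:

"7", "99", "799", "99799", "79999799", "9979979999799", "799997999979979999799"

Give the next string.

9979979999799799997999979979999799

This is a Fibonacci-style word recurrence s(k) = s(k−2)·s(k−1): e.g. 7·99 = 799.
Continuing: 9979979999799 · 799997999979979999799 gives term 8.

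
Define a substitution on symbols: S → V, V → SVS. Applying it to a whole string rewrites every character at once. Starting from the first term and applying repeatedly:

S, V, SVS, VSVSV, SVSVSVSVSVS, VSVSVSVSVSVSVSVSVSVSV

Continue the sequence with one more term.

SVSVSVSVSVSVSVSVSVSVSVSVSVSVSVSVSVSVSVSVSVS

Replace each of the 21 characters of VSVSVSVSVSVSVSVSVSVSV in place — SVS V SVS V SVS V SVS V SVS V SVS V SVS V SVS V SVS V SVS V SVS — and concatenate.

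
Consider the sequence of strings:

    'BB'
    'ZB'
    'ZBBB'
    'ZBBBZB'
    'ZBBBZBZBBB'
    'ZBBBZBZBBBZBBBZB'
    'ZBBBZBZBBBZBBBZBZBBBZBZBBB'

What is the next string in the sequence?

From term 3 onward, concatenate the last term with the second-to-last: ZB·BB = ZBBB, ZBBB·ZB = ZBBBZB, …
Continuing: ZBBBZBZBBBZBBBZBZBBBZBZBBB · ZBBBZBZBBBZBBBZB gives term 8.

ZBBBZBZBBBZBBBZBZBBBZBZBBBZBBBZBZBBBZBBBZB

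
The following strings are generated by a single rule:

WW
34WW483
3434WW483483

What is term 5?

Each term wraps the previous one in 34 on the left and 483 on the right.
From 3434WW483483, 2 further steps: 3434WW483483 → 343434WW483483483 → (answer).

34343434WW483483483483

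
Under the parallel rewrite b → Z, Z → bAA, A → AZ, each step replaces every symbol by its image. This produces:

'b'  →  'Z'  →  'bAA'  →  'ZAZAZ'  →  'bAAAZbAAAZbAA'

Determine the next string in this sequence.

ZAZAZAZbAAZAZAZAZbAAZAZAZ

Applying the rule to each of the 13 symbols of bAAAZbAAAZbAA gives the pieces Z AZ AZ AZ bAA Z AZ AZ AZ bAA Z AZ AZ, which concatenate to the answer.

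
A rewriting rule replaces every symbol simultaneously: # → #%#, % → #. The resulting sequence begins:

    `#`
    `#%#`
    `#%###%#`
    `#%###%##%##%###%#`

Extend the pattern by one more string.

Rewriting the 17 symbols of #%###%##%##%###%# one by one yields #%# # #%# #%# #%# # #%# #%# # #%# #%# # #%# #%# #%# # #%#; concatenated:

#%###%##%##%###%##%###%##%###%##%##%###%#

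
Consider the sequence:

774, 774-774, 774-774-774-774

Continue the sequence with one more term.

Each string is two copies of the previous one joined by '-'.
One more doubling of 774-774-774-774 gives the answer.

774-774-774-774-774-774-774-774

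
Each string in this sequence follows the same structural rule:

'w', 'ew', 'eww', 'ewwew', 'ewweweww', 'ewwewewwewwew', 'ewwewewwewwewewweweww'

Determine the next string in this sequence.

ewwewewwewwewewwewewwewwewewwewwew

From term 3 onward, concatenate the last term with the second-to-last: ew·w = eww, eww·ew = ewwew, …
The next term joins ewwewewwewwewewweweww and ewwewewwewwew.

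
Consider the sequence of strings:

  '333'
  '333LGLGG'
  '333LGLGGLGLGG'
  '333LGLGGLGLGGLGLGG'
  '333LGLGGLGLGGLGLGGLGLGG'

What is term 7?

333LGLGGLGLGGLGLGGLGLGGLGLGGLGLGG

Every step adds LGLGG to the end: s(k+1) = s(k)·LGLGG.
From 333LGLGGLGLGGLGLGGLGLGG, 2 further steps: 333LGLGGLGLGGLGLGGLGLGG → 333LGLGGLGLGGLGLGGLGLGGLGLGG → (answer).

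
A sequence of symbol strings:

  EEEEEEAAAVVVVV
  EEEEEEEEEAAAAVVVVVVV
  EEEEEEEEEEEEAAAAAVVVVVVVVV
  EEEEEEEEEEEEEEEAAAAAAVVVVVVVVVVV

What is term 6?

EEEEEEEEEEEEEEEEEEEEEAAAAAAAAVVVVVVVVVVVVVVV

The n-th term is 3n E's then n+1 A's then 2n+1 V's, where the shown terms are n = 2, 3, 4, 5.
At n = 7 the blocks have lengths 21, 8, 15.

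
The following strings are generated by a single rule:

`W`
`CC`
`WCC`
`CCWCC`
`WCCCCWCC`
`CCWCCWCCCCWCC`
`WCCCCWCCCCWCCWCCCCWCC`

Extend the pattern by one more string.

CCWCCWCCCCWCCWCCCCWCCCCWCCWCCCCWCC

Each term (from the third on) is the two preceding terms concatenated in order: term 3 = W·CC = WCC.
The next term joins CCWCCWCCCCWCC and WCCCCWCCCCWCCWCCCCWCC.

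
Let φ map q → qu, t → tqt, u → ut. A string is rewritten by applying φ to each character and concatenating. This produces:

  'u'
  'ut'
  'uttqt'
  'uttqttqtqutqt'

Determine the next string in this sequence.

Rewriting the 13 symbols of uttqttqtqutqt one by one yields ut tqt tqt qu tqt tqt qu tqt qu ut tqt qu tqt; concatenated:

uttqttqtqutqttqtqutqtquuttqtqutqt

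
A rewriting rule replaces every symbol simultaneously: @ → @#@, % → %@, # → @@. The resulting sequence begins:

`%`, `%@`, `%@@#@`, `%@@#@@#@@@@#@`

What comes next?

Replace each of the 13 characters of %@@#@@#@@@@#@ in place — %@ @#@ @#@ @@ @#@ @#@ @@ @#@ @#@ @#@ @#@ @@ @#@ — and concatenate.

%@@#@@#@@@@#@@#@@@@#@@#@@#@@#@@@@#@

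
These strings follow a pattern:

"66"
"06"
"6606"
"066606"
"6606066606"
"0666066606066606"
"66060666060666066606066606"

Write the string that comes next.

066606660606660666060666060666066606066606

Each term (from the third on) is the two preceding terms concatenated in order: term 3 = 66·06 = 6606.
Continuing: 0666066606066606 · 66060666060666066606066606 gives term 8.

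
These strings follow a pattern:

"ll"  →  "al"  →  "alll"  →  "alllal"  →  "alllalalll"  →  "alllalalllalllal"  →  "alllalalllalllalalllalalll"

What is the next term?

This is a Fibonacci-style word recurrence s(k) = s(k−1)·s(k−2): e.g. al·ll = alll.
Continuing: alllalalllalllalalllalalll · alllalalllalllal gives term 8.

alllalalllalllalalllalalllalllalalllalllal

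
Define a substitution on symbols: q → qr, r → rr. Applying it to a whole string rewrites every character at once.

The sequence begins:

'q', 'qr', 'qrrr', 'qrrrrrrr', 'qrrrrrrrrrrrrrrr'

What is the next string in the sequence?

Replace each of the 16 characters of qrrrrrrrrrrrrrrr in place — qr rr rr rr rr rr rr rr rr rr rr rr rr rr rr rr — and concatenate.

qrrrrrrrrrrrrrrrrrrrrrrrrrrrrrrr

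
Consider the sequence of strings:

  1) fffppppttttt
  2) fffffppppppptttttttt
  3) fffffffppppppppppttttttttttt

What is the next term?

Term n consists of 2n+1 f's, followed by 3n+1 p's, followed by 3n+2 t's (n = 1, 2, …).
At n = 4 the blocks have lengths 9, 13, 14.

fffffffffppppppppppppptttttttttttttt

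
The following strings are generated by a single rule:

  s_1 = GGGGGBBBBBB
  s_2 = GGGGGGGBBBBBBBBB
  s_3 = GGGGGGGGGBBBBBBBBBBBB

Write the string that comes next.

Each string has the form G^{2n+1} B^{3n}, where the shown terms are n = 2, 3, 4.
At n = 5 the blocks have lengths 11, 15.

GGGGGGGGGGGBBBBBBBBBBBBBBB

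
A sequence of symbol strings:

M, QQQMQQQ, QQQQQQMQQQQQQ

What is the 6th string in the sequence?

s(k+1) = QQQ·s(k)·QQQ, so each term gains QQQ as a prefix and QQQ as a suffix.
From QQQQQQMQQQQQQ, 3 further steps: QQQQQQMQQQQQQ → QQQQQQQQQMQQQQQQQQQ → QQQQQQQQQQQQMQQQQQQQQQQQQ → (answer).

QQQQQQQQQQQQQQQMQQQQQQQQQQQQQQQ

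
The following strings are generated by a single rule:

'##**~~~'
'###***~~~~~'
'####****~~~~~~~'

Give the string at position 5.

######******~~~~~~~~~~~

The n-th term is n+1 #'s then n+1 *'s then 2n+1 ~'s (n = 1, 2, …).
Setting n = 5 gives 6, 6, 11 characters in each block.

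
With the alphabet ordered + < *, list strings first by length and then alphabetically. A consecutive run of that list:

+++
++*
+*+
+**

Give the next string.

*++

The successor of +** increments the rightmost position that isn't already * and resets every position after it to +.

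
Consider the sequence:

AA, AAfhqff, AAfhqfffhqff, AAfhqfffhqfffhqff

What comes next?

Each term is the previous one with fhqff appended.
So the next term is AAfhqfffhqfffhqff·fhqff.

AAfhqfffhqfffhqfffhqff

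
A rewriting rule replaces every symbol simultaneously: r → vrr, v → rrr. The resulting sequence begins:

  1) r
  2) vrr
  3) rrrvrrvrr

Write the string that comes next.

vrrvrrvrrrrrvrrvrrrrrvrrvrr

Apply φ to rrrvrrvrr symbol by symbol: r→vrr, r→vrr, r→vrr, v→rrr, r→vrr, r→vrr, v→rrr, r→vrr, r→vrr; joined: vrr vrr vrr rrr vrr vrr rrr vrr vrr.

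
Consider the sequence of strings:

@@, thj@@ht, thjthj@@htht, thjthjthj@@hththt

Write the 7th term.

thjthjthjthjthjthj@@hthththththt

s(k+1) = thj·s(k)·ht, so each term gains thj as a prefix and ht as a suffix.
From thjthjthj@@hththt, 3 further steps: thjthjthj@@hththt → thjthjthjthj@@hthththt → thjthjthjthjthj@@hththththt → (answer).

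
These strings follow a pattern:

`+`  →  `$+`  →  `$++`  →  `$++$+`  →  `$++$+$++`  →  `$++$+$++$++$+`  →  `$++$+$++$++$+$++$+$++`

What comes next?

From term 3 onward, concatenate the last term with the second-to-last: $+·+ = $++, $++·$+ = $++$+, …
Continuing: $++$+$++$++$+$++$+$++ · $++$+$++$++$+ gives term 8.

$++$+$++$++$+$++$+$++$++$+$++$++$+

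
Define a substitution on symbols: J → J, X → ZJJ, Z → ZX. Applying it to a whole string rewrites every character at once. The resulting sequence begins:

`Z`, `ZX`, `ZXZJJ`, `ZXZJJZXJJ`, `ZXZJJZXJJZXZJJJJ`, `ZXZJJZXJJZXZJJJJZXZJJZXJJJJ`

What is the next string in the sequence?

ZXZJJZXJJZXZJJJJZXZJJZXJJJJZXZJJZXJJZXZJJJJJJ

Applying the rule to each of the 27 symbols of ZXZJJZXJJZXZJJJJZXZJJZXJJJJ gives the pieces ZX ZJJ ZX J J ZX ZJJ J J ZX ZJJ ZX J J J J ZX ZJJ ZX J J ZX ZJJ J J J J, which concatenate to the answer.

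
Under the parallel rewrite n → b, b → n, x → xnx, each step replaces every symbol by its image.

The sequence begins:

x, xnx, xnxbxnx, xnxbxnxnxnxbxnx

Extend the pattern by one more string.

xnxbxnxnxnxbxnxbxnxbxnxnxnxbxnx

φ(xnxbxnxnxnxbxnx) expands symbol-by-symbol to xnx b xnx n xnx b xnx b xnx b xnx n xnx b xnx; joining the 15 pieces gives the next term.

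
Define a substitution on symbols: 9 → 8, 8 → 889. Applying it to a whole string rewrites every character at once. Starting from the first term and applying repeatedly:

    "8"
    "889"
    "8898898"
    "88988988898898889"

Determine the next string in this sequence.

φ(88988988898898889) expands symbol-by-symbol to 889 889 8 889 889 8 889 889 889 8 889 889 8 889 889 889 8; joining the 17 pieces gives the next term.

88988988898898889889889888988988898898898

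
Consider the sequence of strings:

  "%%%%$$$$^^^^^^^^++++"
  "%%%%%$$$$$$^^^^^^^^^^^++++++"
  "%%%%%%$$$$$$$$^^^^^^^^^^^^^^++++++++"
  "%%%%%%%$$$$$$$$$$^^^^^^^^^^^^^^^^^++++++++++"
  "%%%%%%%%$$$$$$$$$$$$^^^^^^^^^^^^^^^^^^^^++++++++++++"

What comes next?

Reading off run lengths: % runs 4, 5, 6, 7, 8; $ runs 4, 6, 8, 10, 12; ^ runs 8, 11, 14, 17, 20; + runs 4, 6, 8, 10, 12 — each is linear in n, where the shown terms are n = 2, 3, 4, 5, 6.
For the next term, n = 7, so the run lengths are 9, 14, 23, 14.

%%%%%%%%%$$$$$$$$$$$$$$^^^^^^^^^^^^^^^^^^^^^^^++++++++++++++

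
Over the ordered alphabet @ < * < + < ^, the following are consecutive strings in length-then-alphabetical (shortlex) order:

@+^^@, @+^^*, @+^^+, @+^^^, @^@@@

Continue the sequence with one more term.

@^@@*

Treat @^@@@ as a base-4 numeral over the given alphabet and add one, carrying through any trailing ^'s.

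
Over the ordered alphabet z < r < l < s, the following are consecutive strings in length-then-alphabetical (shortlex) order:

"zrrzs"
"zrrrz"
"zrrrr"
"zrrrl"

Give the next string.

zrrrs

The successor of zrrrl increments the rightmost position that isn't already s and resets every position after it to z.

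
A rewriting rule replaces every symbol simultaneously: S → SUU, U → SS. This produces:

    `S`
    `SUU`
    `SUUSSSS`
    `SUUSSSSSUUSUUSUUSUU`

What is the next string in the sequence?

Rewriting the 19 symbols of SUUSSSSSUUSUUSUUSUU one by one yields SUU SS SS SUU SUU SUU SUU SUU SS SS SUU SS SS SUU SS SS SUU SS SS; concatenated:

SUUSSSSSUUSUUSUUSUUSUUSSSSSUUSSSSSUUSSSSSUUSSSS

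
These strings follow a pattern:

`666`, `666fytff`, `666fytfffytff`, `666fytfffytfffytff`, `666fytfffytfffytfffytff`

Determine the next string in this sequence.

Each term is the previous one with fytff appended.
Applying this once more to 666fytfffytfffytfffytff:

666fytfffytfffytfffytfffytff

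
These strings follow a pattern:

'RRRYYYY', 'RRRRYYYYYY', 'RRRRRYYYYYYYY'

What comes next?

RRRRRRYYYYYYYYYY

Term n consists of n+1 R's, followed by 2n Y's, where the shown terms are n = 2, 3, 4.
At n = 5 the blocks have lengths 6, 10.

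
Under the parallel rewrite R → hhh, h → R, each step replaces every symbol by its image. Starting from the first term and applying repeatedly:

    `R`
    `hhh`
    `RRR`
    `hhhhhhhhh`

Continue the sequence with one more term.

Expanding hhhhhhhhh: h→R, h→R, h→R, h→R, h→R, h→R, h→R, h→R, h→R. Concatenated: R R R R R R R R R.

RRRRRRRRR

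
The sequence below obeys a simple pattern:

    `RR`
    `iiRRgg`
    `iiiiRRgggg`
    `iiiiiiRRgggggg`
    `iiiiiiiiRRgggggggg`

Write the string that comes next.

Every step adds ii to the front and gg to the end of the previous string.
Applying this once more to iiiiiiiiRRgggggggg:

iiiiiiiiiiRRgggggggggg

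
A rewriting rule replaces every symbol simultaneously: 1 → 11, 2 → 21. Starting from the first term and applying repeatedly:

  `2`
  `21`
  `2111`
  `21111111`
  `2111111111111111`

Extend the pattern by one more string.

21111111111111111111111111111111

Replace each of the 16 characters of 2111111111111111 in place — 21 11 11 11 11 11 11 11 11 11 11 11 11 11 11 11 — and concatenate.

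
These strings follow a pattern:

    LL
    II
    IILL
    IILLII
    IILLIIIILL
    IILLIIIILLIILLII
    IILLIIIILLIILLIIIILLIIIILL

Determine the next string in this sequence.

This is a Fibonacci-style word recurrence s(k) = s(k−1)·s(k−2): e.g. II·LL = IILL.
The next term joins IILLIIIILLIILLIIIILLIIIILL and IILLIIIILLIILLII.

IILLIIIILLIILLIIIILLIIIILLIILLIIIILLIILLII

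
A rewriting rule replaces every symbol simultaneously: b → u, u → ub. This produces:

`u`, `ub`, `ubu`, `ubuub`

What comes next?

ubuububu

Apply φ to ubuub symbol by symbol: u→ub, b→u, u→ub, u→ub, b→u; joined: ub u ub ub u.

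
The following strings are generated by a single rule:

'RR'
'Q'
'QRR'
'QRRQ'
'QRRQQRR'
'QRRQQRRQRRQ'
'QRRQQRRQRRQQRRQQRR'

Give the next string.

QRRQQRRQRRQQRRQQRRQRRQQRRQRRQ

This is a Fibonacci-style word recurrence s(k) = s(k−1)·s(k−2): e.g. Q·RR = QRR.
Continuing: QRRQQRRQRRQQRRQQRR · QRRQQRRQRRQ gives term 8.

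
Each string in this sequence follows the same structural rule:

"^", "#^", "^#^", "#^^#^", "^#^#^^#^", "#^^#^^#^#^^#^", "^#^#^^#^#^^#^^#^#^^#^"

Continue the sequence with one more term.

#^^#^^#^#^^#^^#^#^^#^#^^#^^#^#^^#^

Each term (from the third on) is the two preceding terms concatenated in order: term 3 = ^·#^ = ^#^.
So term 8 is #^^#^^#^#^^#^·^#^#^^#^#^^#^^#^#^^#^.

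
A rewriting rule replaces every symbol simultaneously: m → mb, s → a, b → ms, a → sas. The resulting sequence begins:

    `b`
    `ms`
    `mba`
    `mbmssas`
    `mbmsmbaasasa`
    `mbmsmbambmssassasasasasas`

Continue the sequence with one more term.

Rewriting the 25 symbols of mbmsmbambmssassasasasasas one by one yields mb ms mb a mb ms sas mb ms mb a a sas a a sas a sas a sas a sas a sas a; concatenated:

mbmsmbambmssasmbmsmbaasasaasasasasasasasasasasa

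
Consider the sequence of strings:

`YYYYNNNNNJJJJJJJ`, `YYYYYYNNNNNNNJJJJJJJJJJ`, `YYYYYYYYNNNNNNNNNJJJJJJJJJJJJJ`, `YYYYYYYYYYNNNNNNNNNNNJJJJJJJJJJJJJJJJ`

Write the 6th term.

YYYYYYYYYYYYYYNNNNNNNNNNNNNNNJJJJJJJJJJJJJJJJJJJJJJ

Term n consists of 2n Y's, followed by 2n+1 N's, followed by 3n+1 J's, where the shown terms are n = 2, 3, 4, 5.
For term 6, n = 7, so the run lengths are 14, 15, 22.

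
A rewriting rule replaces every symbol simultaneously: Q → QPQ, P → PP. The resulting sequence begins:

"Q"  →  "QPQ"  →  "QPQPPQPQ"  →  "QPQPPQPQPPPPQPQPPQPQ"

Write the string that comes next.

Rewriting the 20 symbols of QPQPPQPQPPPPQPQPPQPQ one by one yields QPQ PP QPQ PP PP QPQ PP QPQ PP PP PP PP QPQ PP QPQ PP PP QPQ PP QPQ; concatenated:

QPQPPQPQPPPPQPQPPQPQPPPPPPPPQPQPPQPQPPPPQPQPPQPQ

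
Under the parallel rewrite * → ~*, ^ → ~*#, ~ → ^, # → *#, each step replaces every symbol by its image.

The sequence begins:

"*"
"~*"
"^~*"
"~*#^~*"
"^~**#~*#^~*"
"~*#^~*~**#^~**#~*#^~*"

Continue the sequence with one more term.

Replace each of the 21 characters of ~*#^~*~**#^~**#~*#^~* in place — ^ ~* *# ~*# ^ ~* ^ ~* ~* *# ~*# ^ ~* ~* *# ^ ~* *# ~*# ^ ~* — and concatenate.

^~**#~*#^~*^~*~**#~*#^~*~**#^~**#~*#^~*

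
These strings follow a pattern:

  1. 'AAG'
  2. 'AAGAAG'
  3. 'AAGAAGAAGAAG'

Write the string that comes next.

AAGAAGAAGAAGAAGAAGAAGAAG

s(k+1) = s(k)·s(k) — each term doubles the last.
One more doubling of AAGAAGAAGAAG gives the answer.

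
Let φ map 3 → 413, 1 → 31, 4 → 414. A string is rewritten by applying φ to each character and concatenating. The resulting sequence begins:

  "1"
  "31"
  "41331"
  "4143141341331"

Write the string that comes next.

Replace each of the 13 characters of 4143141341331 in place — 414 31 414 413 31 414 31 413 414 31 413 413 31 — and concatenate.

4143141441331414314134143141341331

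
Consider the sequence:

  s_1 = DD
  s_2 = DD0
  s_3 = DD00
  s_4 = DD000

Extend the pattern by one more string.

Every step adds 0 to the end: s(k+1) = s(k)·0.
Applying this once more to DD000:

DD0000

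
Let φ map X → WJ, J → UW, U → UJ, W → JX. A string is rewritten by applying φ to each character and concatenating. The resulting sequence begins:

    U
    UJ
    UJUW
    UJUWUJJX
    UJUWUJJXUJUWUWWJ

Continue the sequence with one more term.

φ(UJUWUJJXUJUWUWWJ) expands symbol-by-symbol to UJ UW UJ JX UJ UW UW WJ UJ UW UJ JX UJ JX JX UW; joining the 16 pieces gives the next term.

UJUWUJJXUJUWUWWJUJUWUJJXUJJXJXUW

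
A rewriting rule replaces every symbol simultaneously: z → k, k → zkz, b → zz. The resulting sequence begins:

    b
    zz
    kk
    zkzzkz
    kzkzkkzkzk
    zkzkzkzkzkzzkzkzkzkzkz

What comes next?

Replace each of the 22 characters of zkzkzkzkzkzzkzkzkzkzkz in place — k zkz k zkz k zkz k zkz k zkz k k zkz k zkz k zkz k zkz k zkz k — and concatenate.

kzkzkzkzkzkzkzkzkzkzkkzkzkzkzkzkzkzkzkzkzk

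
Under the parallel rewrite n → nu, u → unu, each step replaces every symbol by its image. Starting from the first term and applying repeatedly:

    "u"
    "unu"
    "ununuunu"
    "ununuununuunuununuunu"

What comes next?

Applying the rule to each of the 21 symbols of ununuununuunuununuunu gives the pieces unu nu unu nu unu unu nu unu nu unu unu nu unu unu nu unu nu unu unu nu unu, which concatenate to the answer.

ununuununuunuununuununuunuununuunuununuununuunuununuunu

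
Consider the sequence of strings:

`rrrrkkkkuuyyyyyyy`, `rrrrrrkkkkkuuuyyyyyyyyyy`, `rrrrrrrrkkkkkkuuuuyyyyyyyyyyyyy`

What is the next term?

Each string has the form r^{2n} k^{n+2} u^{n} y^{3n+1}, where the shown terms are n = 2, 3, 4.
Setting n = 5 gives 10, 7, 5, 16 characters in each block.

rrrrrrrrrrkkkkkkkuuuuuyyyyyyyyyyyyyyyy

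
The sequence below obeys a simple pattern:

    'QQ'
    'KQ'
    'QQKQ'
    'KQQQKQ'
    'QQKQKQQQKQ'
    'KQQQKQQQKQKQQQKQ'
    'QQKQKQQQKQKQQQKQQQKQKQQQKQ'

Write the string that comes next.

KQQQKQQQKQKQQQKQQQKQKQQQKQKQQQKQQQKQKQQQKQ

This is a Fibonacci-style word recurrence s(k) = s(k−2)·s(k−1): e.g. QQ·KQ = QQKQ.
So term 8 is KQQQKQQQKQKQQQKQ·QQKQKQQQKQKQQQKQQQKQKQQQKQ.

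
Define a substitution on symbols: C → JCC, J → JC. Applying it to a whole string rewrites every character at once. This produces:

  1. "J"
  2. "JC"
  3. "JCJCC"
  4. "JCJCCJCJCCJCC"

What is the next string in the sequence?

JCJCCJCJCCJCCJCJCCJCJCCJCCJCJCCJCC

φ(JCJCCJCJCCJCC) expands symbol-by-symbol to JC JCC JC JCC JCC JC JCC JC JCC JCC JC JCC JCC; joining the 13 pieces gives the next term.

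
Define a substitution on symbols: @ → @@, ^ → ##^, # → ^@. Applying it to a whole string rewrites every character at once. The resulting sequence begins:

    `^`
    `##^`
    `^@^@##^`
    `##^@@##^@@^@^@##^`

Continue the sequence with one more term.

φ(##^@@##^@@^@^@##^) expands symbol-by-symbol to ^@ ^@ ##^ @@ @@ ^@ ^@ ##^ @@ @@ ##^ @@ ##^ @@ ^@ ^@ ##^; joining the 17 pieces gives the next term.

^@^@##^@@@@^@^@##^@@@@##^@@##^@@^@^@##^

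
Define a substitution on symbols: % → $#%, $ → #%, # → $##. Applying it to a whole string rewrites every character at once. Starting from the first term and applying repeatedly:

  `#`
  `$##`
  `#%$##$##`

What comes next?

Rewriting each symbol of #%$##$##: #→$##, %→$#%, $→#%, #→$##, #→$##, $→#%, #→$##, #→$##, which concatenates to $## $#% #% $## $## #% $## $##.

$##$#%#%$##$###%$##$##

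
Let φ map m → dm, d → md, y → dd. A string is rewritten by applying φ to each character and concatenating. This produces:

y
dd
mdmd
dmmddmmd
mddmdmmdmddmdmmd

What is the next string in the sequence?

Replace each of the 16 characters of mddmdmmdmddmdmmd in place — dm md md dm md dm dm md dm md md dm md dm dm md — and concatenate.

dmmdmddmmddmdmmddmmdmddmmddmdmmd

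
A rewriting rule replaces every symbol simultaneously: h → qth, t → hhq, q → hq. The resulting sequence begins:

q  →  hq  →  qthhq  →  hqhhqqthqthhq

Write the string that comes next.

Applying the rule to each of the 13 symbols of hqhhqqthqthhq gives the pieces qth hq qth qth hq hq hhq qth hq hhq qth qth hq, which concatenate to the answer.

qthhqqthqthhqhqhhqqthhqhhqqthqthhq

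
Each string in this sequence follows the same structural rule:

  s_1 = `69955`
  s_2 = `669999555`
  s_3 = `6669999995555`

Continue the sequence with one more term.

Each string has the form 6^{n} 9^{2n} 5^{n+1} (n = 1, 2, …).
At n = 4 the blocks have lengths 4, 8, 5.

66669999999955555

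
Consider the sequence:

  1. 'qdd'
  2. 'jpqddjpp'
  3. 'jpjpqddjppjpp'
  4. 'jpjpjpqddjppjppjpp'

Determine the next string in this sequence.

Every step adds jp to the front and jpp to the end of the previous string.
So the next term is jp·jpjpjpqddjppjppjpp·jpp.

jpjpjpjpqddjppjppjppjpp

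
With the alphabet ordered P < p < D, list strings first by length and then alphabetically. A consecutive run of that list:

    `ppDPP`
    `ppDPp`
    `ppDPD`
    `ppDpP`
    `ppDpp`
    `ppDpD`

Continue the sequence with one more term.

ppDDP

The successor of ppDpD increments the rightmost position that isn't already D and resets every position after it to P.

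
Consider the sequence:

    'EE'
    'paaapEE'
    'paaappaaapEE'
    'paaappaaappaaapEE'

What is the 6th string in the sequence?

paaappaaappaaappaaappaaapEE

Every step adds paaap at the front: s(k+1) = paaap·s(k).
From paaappaaappaaapEE, 2 further steps: paaappaaappaaapEE → paaappaaappaaappaaapEE → (answer).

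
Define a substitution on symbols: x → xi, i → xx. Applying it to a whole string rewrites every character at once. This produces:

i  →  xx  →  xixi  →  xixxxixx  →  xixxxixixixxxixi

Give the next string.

Rewriting the 16 symbols of xixxxixixixxxixi one by one yields xi xx xi xi xi xx xi xx xi xx xi xi xi xx xi xx; concatenated:

xixxxixixixxxixxxixxxixixixxxixx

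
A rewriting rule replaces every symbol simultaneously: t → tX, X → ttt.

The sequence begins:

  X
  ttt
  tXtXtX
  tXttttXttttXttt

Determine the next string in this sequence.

φ(tXttttXttttXttt) expands symbol-by-symbol to tX ttt tX tX tX tX ttt tX tX tX tX ttt tX tX tX; joining the 15 pieces gives the next term.

tXttttXtXtXtXttttXtXtXtXttttXtXtX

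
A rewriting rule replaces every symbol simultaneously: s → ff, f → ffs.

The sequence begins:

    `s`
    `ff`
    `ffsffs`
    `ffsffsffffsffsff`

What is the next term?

Rewriting the 16 symbols of ffsffsffffsffsff one by one yields ffs ffs ff ffs ffs ff ffs ffs ffs ffs ff ffs ffs ff ffs ffs; concatenated:

ffsffsffffsffsffffsffsffsffsffffsffsffffsffs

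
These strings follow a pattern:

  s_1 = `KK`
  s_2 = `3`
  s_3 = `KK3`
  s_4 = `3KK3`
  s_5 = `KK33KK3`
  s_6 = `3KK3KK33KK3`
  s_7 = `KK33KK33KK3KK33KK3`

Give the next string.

3KK3KK33KK3KK33KK33KK3KK33KK3

From term 3 onward, concatenate the second-to-last term with the last: KK·3 = KK3, 3·KK3 = 3KK3, …
Continuing: 3KK3KK33KK3 · KK33KK33KK3KK33KK3 gives term 8.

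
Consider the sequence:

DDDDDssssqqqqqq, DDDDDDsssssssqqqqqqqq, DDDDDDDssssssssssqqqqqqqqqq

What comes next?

DDDDDDDDsssssssssssssqqqqqqqqqqqq

Reading off run lengths: D runs 5, 6, 7; s runs 4, 7, 10; q runs 6, 8, 10 — each is linear in n, where the shown terms are n = 2, 3, 4.
For the next term, n = 5, so the run lengths are 8, 13, 12.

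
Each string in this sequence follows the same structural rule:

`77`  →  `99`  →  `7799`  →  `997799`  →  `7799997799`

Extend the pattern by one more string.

From term 3 onward, concatenate the second-to-last term with the last: 77·99 = 7799, 99·7799 = 997799, …
The next term joins 997799 and 7799997799.

9977997799997799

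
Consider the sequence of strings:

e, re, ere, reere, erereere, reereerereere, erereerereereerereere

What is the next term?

reereerereereerereerereereerereere

From term 3 onward, concatenate the second-to-last term with the last: e·re = ere, re·ere = reere, …
The next term joins reereerereere and erereerereereerereere.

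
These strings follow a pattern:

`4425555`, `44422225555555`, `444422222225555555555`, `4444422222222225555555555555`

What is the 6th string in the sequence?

The n-th term is n+1 4's then 3n-2 2's then 3n+1 5's (n = 1, 2, …).
Setting n = 6 gives 7, 16, 19 characters in each block.

444444422222222222222225555555555555555555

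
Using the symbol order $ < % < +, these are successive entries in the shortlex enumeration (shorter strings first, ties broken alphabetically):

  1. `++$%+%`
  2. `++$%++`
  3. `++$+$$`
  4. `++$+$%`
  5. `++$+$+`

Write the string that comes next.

++$+%$

Find the rightmost character of ++$+$+ below +, bump it to the next letter, and reset everything to its right to $.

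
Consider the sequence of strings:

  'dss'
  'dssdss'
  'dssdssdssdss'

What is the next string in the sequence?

Each string is two copies of the previous one concatenated.
Doubling dssdssdssdss:

dssdssdssdssdssdssdssdss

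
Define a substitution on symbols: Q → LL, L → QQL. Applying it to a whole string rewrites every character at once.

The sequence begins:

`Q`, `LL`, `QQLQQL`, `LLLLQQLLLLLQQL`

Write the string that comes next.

φ(LLLLQQLLLLLQQL) expands symbol-by-symbol to QQL QQL QQL QQL LL LL QQL QQL QQL QQL QQL LL LL QQL; joining the 14 pieces gives the next term.

QQLQQLQQLQQLLLLLQQLQQLQQLQQLQQLLLLLQQL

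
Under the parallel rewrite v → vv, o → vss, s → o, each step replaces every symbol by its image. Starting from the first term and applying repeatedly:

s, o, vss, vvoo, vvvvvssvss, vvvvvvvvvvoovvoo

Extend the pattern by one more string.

vvvvvvvvvvvvvvvvvvvvvssvssvvvvvssvss

Applying the rule to each of the 16 symbols of vvvvvvvvvvoovvoo gives the pieces vv vv vv vv vv vv vv vv vv vv vss vss vv vv vss vss, which concatenate to the answer.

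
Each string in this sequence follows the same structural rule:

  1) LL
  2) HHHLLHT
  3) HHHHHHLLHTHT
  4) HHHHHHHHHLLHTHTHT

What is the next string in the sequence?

HHHHHHHHHHHHLLHTHTHTHT

Every step adds HHH to the front and HT to the end of the previous string.
One more step from HHHHHHHHHLLHTHTHT gives the answer.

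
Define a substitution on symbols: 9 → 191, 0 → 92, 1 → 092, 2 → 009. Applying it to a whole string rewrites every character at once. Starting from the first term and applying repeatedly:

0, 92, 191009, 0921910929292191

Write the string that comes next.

Rewriting the 16 symbols of 0921910929292191 one by one yields 92 191 009 092 191 092 92 191 009 191 009 191 009 092 191 092; concatenated:

9219100909219109292191009191009191009092191092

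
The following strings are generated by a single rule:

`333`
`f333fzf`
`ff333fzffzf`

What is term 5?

Each term wraps the previous one in f on the left and fzf on the right.
From ff333fzffzf, 2 further steps: ff333fzffzf → fff333fzffzffzf → (answer).

ffff333fzffzffzffzf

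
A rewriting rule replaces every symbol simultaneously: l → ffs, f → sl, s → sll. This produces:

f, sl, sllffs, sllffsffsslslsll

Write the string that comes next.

φ(sllffsffsslslsll) expands symbol-by-symbol to sll ffs ffs sl sl sll sl sl sll sll ffs sll ffs sll ffs ffs; joining the 16 pieces gives the next term.

sllffsffsslslsllslslsllsllffssllffssllffsffs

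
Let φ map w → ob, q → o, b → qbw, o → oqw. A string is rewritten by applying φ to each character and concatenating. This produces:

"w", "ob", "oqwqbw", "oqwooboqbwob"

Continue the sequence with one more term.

oqwooboqwoqwqbwoqwoqbwoboqwqbw

Rewriting each symbol of oqwooboqbwob: o→oqw, q→o, w→ob, o→oqw, o→oqw, b→qbw, o→oqw, q→o, b→qbw, w→ob, o→oqw, b→qbw, which concatenates to oqw o ob oqw oqw qbw oqw o qbw ob oqw qbw.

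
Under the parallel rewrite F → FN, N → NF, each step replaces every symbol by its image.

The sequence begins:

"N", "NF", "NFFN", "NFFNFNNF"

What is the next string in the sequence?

Expanding NFFNFNNF: N→NF, F→FN, F→FN, N→NF, F→FN, N→NF, N→NF, F→FN. Concatenated: NF FN FN NF FN NF NF FN.

NFFNFNNFFNNFNFFN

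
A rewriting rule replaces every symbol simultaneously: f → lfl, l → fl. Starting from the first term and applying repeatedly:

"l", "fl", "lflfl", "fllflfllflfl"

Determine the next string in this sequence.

Expanding fllflfllflfl: f→lfl, l→fl, l→fl, f→lfl, l→fl, f→lfl, l→fl, l→fl, f→lfl, l→fl, f→lfl, l→fl. Concatenated: lfl fl fl lfl fl lfl fl fl lfl fl lfl fl.

lflflfllflfllflflfllflfllflfl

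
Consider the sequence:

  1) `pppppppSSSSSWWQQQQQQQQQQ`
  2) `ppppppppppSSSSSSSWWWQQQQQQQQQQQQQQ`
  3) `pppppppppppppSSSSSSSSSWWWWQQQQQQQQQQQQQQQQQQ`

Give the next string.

ppppppppppppppppSSSSSSSSSSSWWWWWQQQQQQQQQQQQQQQQQQQQQQ

Term n consists of 3n+1 p's, followed by 2n+1 S's, followed by n W's, followed by 4n+2 Q's, where the shown terms are n = 2, 3, 4.
For the next term, n = 5, so the run lengths are 16, 11, 5, 22.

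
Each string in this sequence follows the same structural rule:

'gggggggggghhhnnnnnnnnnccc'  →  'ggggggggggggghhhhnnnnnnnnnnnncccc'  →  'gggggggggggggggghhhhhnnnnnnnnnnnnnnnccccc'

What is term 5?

gggggggggggggggggggggghhhhhhhnnnnnnnnnnnnnnnnnnnnnccccccc

Each string has the form g^{3n+1} h^{n} n^{3n} c^{n}, where the shown terms are n = 3, 4, 5.
For term 5, n = 7, so the run lengths are 22, 7, 21, 7.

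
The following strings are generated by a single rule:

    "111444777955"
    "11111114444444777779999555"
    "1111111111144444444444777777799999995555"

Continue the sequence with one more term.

111111111111111444444444444444777777777999999999955555

The n-th term is 4n-1 1's then 4n-1 4's then 2n+1 7's then 3n-2 9's then n+1 5's (n = 1, 2, …).
At n = 4 the blocks have lengths 15, 15, 9, 10, 5.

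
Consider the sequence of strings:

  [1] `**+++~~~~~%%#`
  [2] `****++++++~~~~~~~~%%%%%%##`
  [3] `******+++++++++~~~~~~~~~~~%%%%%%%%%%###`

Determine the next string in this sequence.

********++++++++++++~~~~~~~~~~~~~~%%%%%%%%%%%%%%####

The n-th term is 2n *'s then 3n +'s then 3n+2 ~'s then 4n-2 %'s then n #'s (n = 1, 2, …).
For the next term, n = 4, so the run lengths are 8, 12, 14, 14, 4.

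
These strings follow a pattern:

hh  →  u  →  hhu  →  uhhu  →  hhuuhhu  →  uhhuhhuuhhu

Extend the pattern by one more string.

hhuuhhuuhhuhhuuhhu

This is a Fibonacci-style word recurrence s(k) = s(k−2)·s(k−1): e.g. hh·u = hhu.
So term 7 is hhuuhhu·uhhuhhuuhhu.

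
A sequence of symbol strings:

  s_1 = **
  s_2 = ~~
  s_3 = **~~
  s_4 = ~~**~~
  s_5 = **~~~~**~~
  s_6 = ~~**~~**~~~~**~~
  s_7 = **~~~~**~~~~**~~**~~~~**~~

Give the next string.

From term 3 onward, concatenate the second-to-last term with the last: **·~~ = **~~, ~~·**~~ = ~~**~~, …
So term 8 is ~~**~~**~~~~**~~·**~~~~**~~~~**~~**~~~~**~~.

~~**~~**~~~~**~~**~~~~**~~~~**~~**~~~~**~~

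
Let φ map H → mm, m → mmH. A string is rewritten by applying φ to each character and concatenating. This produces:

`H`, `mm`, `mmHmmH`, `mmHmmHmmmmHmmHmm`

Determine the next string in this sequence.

Rewriting the 16 symbols of mmHmmHmmmmHmmHmm one by one yields mmH mmH mm mmH mmH mm mmH mmH mmH mmH mm mmH mmH mm mmH mmH; concatenated:

mmHmmHmmmmHmmHmmmmHmmHmmHmmHmmmmHmmHmmmmHmmH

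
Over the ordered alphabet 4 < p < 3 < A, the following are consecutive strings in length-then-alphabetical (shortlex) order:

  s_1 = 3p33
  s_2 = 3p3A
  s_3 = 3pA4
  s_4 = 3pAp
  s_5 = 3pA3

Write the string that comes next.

3pAA

The successor of 3pA3 increments the rightmost position that isn't already A and resets every position after it to 4.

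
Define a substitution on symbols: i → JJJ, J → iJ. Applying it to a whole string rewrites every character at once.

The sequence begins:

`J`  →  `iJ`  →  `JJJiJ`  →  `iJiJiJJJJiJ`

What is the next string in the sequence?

Rewriting each symbol of iJiJiJJJJiJ: i→JJJ, J→iJ, i→JJJ, J→iJ, i→JJJ, J→iJ, J→iJ, J→iJ, J→iJ, i→JJJ, J→iJ, which concatenates to JJJ iJ JJJ iJ JJJ iJ iJ iJ iJ JJJ iJ.

JJJiJJJJiJJJJiJiJiJiJJJJiJ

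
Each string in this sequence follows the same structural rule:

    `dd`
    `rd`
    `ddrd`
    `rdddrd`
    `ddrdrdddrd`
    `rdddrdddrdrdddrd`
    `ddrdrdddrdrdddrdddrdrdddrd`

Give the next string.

rdddrdddrdrdddrdddrdrdddrdrdddrdddrdrdddrd

From term 3 onward, concatenate the second-to-last term with the last: dd·rd = ddrd, rd·ddrd = rdddrd, …
So term 8 is rdddrdddrdrdddrd·ddrdrdddrdrdddrdddrdrdddrd.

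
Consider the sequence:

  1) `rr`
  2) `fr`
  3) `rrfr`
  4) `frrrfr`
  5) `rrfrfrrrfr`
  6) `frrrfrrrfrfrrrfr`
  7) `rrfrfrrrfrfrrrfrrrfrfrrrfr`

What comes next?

Each term (from the third on) is the two preceding terms concatenated in order: term 3 = rr·fr = rrfr.
The next term joins frrrfrrrfrfrrrfr and rrfrfrrrfrfrrrfrrrfrfrrrfr.

frrrfrrrfrfrrrfrrrfrfrrrfrfrrrfrrrfrfrrrfr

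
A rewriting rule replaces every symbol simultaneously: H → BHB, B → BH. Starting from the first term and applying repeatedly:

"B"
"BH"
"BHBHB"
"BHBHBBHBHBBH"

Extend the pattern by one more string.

Apply φ to BHBHBBHBHBBH symbol by symbol: B→BH, H→BHB, B→BH, H→BHB, B→BH, B→BH, H→BHB, B→BH, H→BHB, B→BH, B→BH, H→BHB; joined: BH BHB BH BHB BH BH BHB BH BHB BH BH BHB.

BHBHBBHBHBBHBHBHBBHBHBBHBHBHB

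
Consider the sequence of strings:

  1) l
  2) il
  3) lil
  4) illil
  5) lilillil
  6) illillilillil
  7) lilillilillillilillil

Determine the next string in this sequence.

This is a Fibonacci-style word recurrence s(k) = s(k−2)·s(k−1): e.g. l·il = lil.
Continuing: illillilillil · lilillilillillilillil gives term 8.

illillilillillilillilillillilillil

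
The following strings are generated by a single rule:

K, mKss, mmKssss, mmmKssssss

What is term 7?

Every step adds m to the front and ss to the end of the previous string.
From mmmKssssss, 3 further steps: mmmKssssss → mmmmKssssssss → mmmmmKssssssssss → (answer).

mmmmmmKssssssssssss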